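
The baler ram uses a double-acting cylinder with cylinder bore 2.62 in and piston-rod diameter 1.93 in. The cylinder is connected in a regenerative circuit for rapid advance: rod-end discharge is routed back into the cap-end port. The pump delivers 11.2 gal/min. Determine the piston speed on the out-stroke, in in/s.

v ≈ 14.7 in/s

In regeneration the rod-end outflow joins the pump flow into the cap end, so the net volume the pump must supply per unit advance equals the rod cross-section area.
Rod cross-section A_rod = π/4 × (1.93 in)² = 2.926 in^2
v = Q_pump / A_rod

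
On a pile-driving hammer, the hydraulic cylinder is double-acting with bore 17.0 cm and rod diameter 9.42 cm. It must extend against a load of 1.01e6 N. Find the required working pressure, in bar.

Cap-side area A_cap = π/4 × (17.0 cm)² = 227.0 cm^2
P = F / A = 1.01e6 N / A

P ≈ 445 bar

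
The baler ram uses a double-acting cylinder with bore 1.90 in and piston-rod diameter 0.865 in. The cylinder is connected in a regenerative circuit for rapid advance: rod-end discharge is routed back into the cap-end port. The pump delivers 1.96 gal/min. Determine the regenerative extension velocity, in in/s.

In regeneration the rod-end outflow joins the pump flow into the cap end, so the net volume the pump must supply per unit advance equals the rod cross-section area.
Rod cross-section A_rod = π/4 × (0.865 in)² = 0.5877 in^2
v = Q_pump / A_rod

v ≈ 12.8 in/s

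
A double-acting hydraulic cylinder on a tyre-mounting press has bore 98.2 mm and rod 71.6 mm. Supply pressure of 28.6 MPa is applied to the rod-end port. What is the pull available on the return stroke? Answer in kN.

F ≈ 101 kN

Rod-side annular area A_ann = π/4 × (98.2² − 71.6²) = 3547 mm^2
On retraction the pressure acts on the annular area (bore minus rod).
F = P × A_ann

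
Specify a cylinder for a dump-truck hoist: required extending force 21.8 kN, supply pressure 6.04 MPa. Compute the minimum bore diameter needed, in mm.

D ≈ 67.8 mm

Extension force acts on the full piston face: F = P × (π/4)D².
D = √(4F / (πP)) = √(4 × 21.8 kN / (π × 6.04 MPa))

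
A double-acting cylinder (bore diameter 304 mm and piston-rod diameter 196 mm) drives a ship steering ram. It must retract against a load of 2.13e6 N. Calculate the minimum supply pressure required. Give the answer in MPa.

Rod-side annular area A_ann = π/4 × (304² − 196²) = 42410 mm^2
Retraction: pressure acts on the annular area.
P = F / A = 2.13e6 N / A

P ≈ 50.2 MPa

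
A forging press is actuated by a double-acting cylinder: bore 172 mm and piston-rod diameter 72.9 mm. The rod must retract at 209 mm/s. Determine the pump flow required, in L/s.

Rod-side annular area A_ann = π/4 × (172² − 72.9²) = 19060 mm^2
Q = A × v

Q ≈ 3.98 L/s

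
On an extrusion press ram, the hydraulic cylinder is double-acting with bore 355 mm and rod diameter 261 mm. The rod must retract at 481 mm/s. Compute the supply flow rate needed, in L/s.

Q ≈ 21.9 L/s

Rod-side annular area A_ann = π/4 × (355² − 261²) = 45480 mm^2
Q = A × v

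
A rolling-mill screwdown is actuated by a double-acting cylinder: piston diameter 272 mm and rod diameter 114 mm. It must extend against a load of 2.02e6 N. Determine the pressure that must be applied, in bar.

P ≈ 348 bar

Cap-side area A_cap = π/4 × (272 mm)² = 58110 mm^2
P = F / A = 2.02e6 N / A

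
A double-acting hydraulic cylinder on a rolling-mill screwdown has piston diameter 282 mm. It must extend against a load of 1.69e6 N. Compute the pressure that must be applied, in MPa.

P ≈ 27.1 MPa

Cap-side area A_cap = π/4 × (282 mm)² = 62460 mm^2
P = F / A = 1.69e6 N / A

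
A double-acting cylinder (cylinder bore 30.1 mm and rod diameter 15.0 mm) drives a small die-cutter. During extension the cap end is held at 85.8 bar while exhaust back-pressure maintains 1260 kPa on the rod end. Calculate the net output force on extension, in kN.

Cap-side area A_cap = π/4 × (30.1 mm)² = 711.6 mm^2
Rod-side annular area A_ann = π/4 × (30.1² − 15.0²) = 534.9 mm^2
Net thrust = P_cap·A_cap − P_rod·A_ann = 6.105 kN − 0.6739 kN

F ≈ 5.43 kN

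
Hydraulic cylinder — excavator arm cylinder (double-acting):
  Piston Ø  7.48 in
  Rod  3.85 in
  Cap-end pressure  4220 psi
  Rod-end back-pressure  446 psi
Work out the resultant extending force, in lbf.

Cap-side area A_cap = π/4 × (7.48 in)² = 43.94 in^2
Rod-side annular area A_ann = π/4 × (7.48² − 3.85²) = 32.30 in^2
Net thrust = P_cap·A_cap − P_rod·A_ann = 1.854e5 lbf − 14410 lbf

F ≈ 1.71e5 lbf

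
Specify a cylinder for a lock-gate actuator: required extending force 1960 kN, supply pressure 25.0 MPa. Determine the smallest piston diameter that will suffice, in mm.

D ≈ 316 mm

Extension force acts on the full piston face: F = P × (π/4)D².
D = √(4F / (πP)) = √(4 × 1960 kN / (π × 25.0 MPa))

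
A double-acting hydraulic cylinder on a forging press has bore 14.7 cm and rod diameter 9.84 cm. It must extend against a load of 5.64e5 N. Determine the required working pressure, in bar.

P ≈ 332 bar

Cap-side area A_cap = π/4 × (14.7 cm)² = 169.7 cm^2
P = F / A = 5.64e5 N / A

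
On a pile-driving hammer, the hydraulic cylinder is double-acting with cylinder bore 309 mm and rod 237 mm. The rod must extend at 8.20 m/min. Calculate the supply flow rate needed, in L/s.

Cap-side area A_cap = π/4 × (309 mm)² = 74990 mm^2
Q = A × v

Q ≈ 10.2 L/s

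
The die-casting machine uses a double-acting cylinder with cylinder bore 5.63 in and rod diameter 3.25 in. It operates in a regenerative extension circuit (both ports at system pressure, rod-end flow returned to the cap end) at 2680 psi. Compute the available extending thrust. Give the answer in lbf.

With equal pressure on both faces, forces on the annular region cancel; the net push is pressure × rod cross-section.
Rod cross-section A_rod = π/4 × (3.25 in)² = 8.296 in^2
F = P × A_rod

F ≈ 22200 lbf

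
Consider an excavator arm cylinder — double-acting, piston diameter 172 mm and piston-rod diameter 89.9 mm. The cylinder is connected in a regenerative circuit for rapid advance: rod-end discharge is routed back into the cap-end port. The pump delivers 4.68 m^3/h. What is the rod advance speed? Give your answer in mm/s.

In regeneration the rod-end outflow joins the pump flow into the cap end, so the net volume the pump must supply per unit advance equals the rod cross-section area.
Rod cross-section A_rod = π/4 × (89.9 mm)² = 6348 mm^2
v = Q_pump / A_rod

v ≈ 205 mm/s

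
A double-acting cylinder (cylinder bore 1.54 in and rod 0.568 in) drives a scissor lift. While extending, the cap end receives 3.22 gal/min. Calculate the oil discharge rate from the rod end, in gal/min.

Cap-side area A_cap = π/4 × (1.54 in)² = 1.863 in^2
Rod-side annular area A_ann = π/4 × (1.54² − 0.568²) = 1.609 in^2
Piston speed v = Q_in/A_cap; rod-end outflow Q_out = v × A_ann = Q_in × A_ann/A_cap.

Q_out ≈ 2.78 gal/min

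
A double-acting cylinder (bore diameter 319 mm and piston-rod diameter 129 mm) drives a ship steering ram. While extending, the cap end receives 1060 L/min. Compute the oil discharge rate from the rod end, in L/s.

Q_out ≈ 14.8 L/s

Cap-side area A_cap = π/4 × (319 mm)² = 79920 mm^2
Rod-side annular area A_ann = π/4 × (319² − 129²) = 66850 mm^2
Piston speed v = Q_in/A_cap; rod-end outflow Q_out = v × A_ann = Q_in × A_ann/A_cap.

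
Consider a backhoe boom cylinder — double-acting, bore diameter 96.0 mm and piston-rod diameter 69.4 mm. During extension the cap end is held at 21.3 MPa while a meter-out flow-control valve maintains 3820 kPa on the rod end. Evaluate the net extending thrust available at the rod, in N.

Cap-side area A_cap = π/4 × (96.0 mm)² = 7238 mm^2
Rod-side annular area A_ann = π/4 × (96.0² − 69.4²) = 3455 mm^2
Net thrust = P_cap·A_cap − P_rod·A_ann = 1.542e5 N − 13200 N

F ≈ 1.41e5 N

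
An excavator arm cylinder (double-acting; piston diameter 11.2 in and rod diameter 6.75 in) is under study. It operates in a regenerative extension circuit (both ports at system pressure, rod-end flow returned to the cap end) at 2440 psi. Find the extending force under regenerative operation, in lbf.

With equal pressure on both faces, forces on the annular region cancel; the net push is pressure × rod cross-section.
Rod cross-section A_rod = π/4 × (6.75 in)² = 35.78 in^2
F = P × A_rod

F ≈ 87300 lbf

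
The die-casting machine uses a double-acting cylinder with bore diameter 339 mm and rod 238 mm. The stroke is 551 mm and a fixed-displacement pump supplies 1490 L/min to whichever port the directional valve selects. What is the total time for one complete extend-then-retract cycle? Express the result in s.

Cap-side area A_cap = π/4 × (339 mm)² = 90260 mm^2
Rod-side annular area A_ann = π/4 × (339² − 238²) = 45770 mm^2
t_ext = A_cap·L/Q = 2.003 s
t_ret = A_ann·L/Q = 1.016 s
t_cycle = t_ext + t_ret

t ≈ 3.02 s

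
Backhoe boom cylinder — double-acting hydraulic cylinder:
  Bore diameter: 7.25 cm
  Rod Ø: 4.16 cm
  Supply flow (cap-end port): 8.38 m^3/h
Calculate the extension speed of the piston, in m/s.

Cap-side area A_cap = π/4 × (7.25 cm)² = 41.28 cm^2
v = Q / A

v ≈ 0.564 m/s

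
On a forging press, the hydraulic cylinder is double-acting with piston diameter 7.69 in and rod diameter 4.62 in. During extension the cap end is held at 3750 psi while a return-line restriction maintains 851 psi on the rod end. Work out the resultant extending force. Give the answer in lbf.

Cap-side area A_cap = π/4 × (7.69 in)² = 46.45 in^2
Rod-side annular area A_ann = π/4 × (7.69² − 4.62²) = 29.68 in^2
Net thrust = P_cap·A_cap − P_rod·A_ann = 1.742e5 lbf − 25260 lbf

F ≈ 1.49e5 lbf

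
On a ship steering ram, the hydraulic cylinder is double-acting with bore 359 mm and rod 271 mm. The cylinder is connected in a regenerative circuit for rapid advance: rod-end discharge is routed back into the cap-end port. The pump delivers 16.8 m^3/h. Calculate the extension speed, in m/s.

In regeneration the rod-end outflow joins the pump flow into the cap end, so the net volume the pump must supply per unit advance equals the rod cross-section area.
Rod cross-section A_rod = π/4 × (271 mm)² = 57680 mm^2
v = Q_pump / A_rod

v ≈ 0.0809 m/s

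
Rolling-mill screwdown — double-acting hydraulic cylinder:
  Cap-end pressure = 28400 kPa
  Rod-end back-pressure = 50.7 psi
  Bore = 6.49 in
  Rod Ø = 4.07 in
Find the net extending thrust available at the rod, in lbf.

F ≈ 1.35e5 lbf

Cap-side area A_cap = π/4 × (6.49 in)² = 33.08 in^2
Rod-side annular area A_ann = π/4 × (6.49² − 4.07²) = 20.07 in^2
Net thrust = P_cap·A_cap − P_rod·A_ann = 1.363e5 lbf − 1018 lbf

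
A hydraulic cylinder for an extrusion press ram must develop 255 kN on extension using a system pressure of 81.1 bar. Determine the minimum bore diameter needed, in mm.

D ≈ 200 mm

Extension force acts on the full piston face: F = P × (π/4)D².
D = √(4F / (πP)) = √(4 × 255 kN / (π × 81.1 bar))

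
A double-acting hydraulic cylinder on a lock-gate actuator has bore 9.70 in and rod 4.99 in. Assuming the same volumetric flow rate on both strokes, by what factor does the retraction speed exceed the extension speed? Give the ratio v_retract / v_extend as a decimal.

Cap-side area A_cap = π/4 × (9.70 in)² = 73.90 in^2
Rod-side annular area A_ann = π/4 × (9.70² − 4.99²) = 54.34 in^2
For equal Q, v ∝ 1/A, so v_ret/v_ext = A_cap/A_ann.

v_ret/v_ext ≈ 1.36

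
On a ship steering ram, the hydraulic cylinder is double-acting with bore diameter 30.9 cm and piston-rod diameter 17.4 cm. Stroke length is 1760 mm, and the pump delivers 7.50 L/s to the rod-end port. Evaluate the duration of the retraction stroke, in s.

Rod-side annular area A_ann = π/4 × (30.9² − 17.4²) = 512.1 cm^2
Swept volume V = A × L; t = V / Q = A·L / Q

t ≈ 12.0 s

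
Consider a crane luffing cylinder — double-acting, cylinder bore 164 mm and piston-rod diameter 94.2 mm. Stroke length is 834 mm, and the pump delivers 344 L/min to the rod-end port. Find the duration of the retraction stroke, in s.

Rod-side annular area A_ann = π/4 × (164² − 94.2²) = 14150 mm^2
Swept volume V = A × L; t = V / Q = A·L / Q

t ≈ 2.06 s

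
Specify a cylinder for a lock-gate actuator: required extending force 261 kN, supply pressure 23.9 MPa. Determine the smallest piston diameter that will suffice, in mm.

Extension force acts on the full piston face: F = P × (π/4)D².
D = √(4F / (πP)) = √(4 × 261 kN / (π × 23.9 MPa))

D ≈ 118 mm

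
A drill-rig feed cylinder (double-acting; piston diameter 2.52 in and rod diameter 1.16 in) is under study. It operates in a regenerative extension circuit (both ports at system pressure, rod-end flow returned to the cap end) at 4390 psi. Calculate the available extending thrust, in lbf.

With equal pressure on both faces, forces on the annular region cancel; the net push is pressure × rod cross-section.
Rod cross-section A_rod = π/4 × (1.16 in)² = 1.057 in^2
F = P × A_rod

F ≈ 4640 lbf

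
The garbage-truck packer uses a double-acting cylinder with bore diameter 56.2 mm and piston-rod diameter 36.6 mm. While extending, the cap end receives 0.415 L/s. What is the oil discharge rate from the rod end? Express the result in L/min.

Q_out ≈ 14.3 L/min

Cap-side area A_cap = π/4 × (56.2 mm)² = 2481 mm^2
Rod-side annular area A_ann = π/4 × (56.2² − 36.6²) = 1429 mm^2
Piston speed v = Q_in/A_cap; rod-end outflow Q_out = v × A_ann = Q_in × A_ann/A_cap.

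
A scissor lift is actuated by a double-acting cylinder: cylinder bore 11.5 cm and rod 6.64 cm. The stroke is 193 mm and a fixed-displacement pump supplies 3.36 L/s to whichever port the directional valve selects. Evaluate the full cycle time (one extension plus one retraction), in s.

Cap-side area A_cap = π/4 × (11.5 cm)² = 103.9 cm^2
Rod-side annular area A_ann = π/4 × (11.5² − 6.64²) = 69.24 cm^2
t_ext = A_cap·L/Q = 0.5966 s
t_ret = A_ann·L/Q = 0.3977 s
t_cycle = t_ext + t_ret

t ≈ 0.994 s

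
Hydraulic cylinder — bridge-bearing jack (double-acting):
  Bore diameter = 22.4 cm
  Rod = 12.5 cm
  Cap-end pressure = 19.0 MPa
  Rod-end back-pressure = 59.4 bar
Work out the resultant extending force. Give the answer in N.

Cap-side area A_cap = π/4 × (22.4 cm)² = 394.1 cm^2
Rod-side annular area A_ann = π/4 × (22.4² − 12.5²) = 271.4 cm^2
Net thrust = P_cap·A_cap − P_rod·A_ann = 7.488e5 N − 1.612e5 N

F ≈ 5.88e5 N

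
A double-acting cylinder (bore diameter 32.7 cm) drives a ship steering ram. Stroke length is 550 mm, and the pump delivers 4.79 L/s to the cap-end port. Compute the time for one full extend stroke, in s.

t ≈ 9.64 s

Cap-side area A_cap = π/4 × (32.7 cm)² = 839.8 cm^2
Swept volume V = A × L; t = V / Q = A·L / Q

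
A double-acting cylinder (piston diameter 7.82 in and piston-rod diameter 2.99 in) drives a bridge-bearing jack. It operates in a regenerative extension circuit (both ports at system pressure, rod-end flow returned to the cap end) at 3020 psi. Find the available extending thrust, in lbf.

F ≈ 21200 lbf

With equal pressure on both faces, forces on the annular region cancel; the net push is pressure × rod cross-section.
Rod cross-section A_rod = π/4 × (2.99 in)² = 7.022 in^2
F = P × A_rod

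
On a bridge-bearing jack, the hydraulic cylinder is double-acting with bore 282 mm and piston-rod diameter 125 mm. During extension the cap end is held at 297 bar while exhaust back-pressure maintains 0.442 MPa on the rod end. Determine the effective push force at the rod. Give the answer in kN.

Cap-side area A_cap = π/4 × (282 mm)² = 62460 mm^2
Rod-side annular area A_ann = π/4 × (282² − 125²) = 50190 mm^2
Net thrust = P_cap·A_cap − P_rod·A_ann = 1855 kN − 22.18 kN

F ≈ 1830 kN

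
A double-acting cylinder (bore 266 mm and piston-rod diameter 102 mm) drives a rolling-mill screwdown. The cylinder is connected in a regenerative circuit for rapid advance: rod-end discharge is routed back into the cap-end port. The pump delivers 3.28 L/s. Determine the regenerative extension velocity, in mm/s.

In regeneration the rod-end outflow joins the pump flow into the cap end, so the net volume the pump must supply per unit advance equals the rod cross-section area.
Rod cross-section A_rod = π/4 × (102 mm)² = 8171 mm^2
v = Q_pump / A_rod

v ≈ 401 mm/s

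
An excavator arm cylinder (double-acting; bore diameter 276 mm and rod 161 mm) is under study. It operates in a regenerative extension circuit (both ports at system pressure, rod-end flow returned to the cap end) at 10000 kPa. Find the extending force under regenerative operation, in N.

With equal pressure on both faces, forces on the annular region cancel; the net push is pressure × rod cross-section.
Rod cross-section A_rod = π/4 × (161 mm)² = 20360 mm^2
F = P × A_rod

F ≈ 2.04e5 N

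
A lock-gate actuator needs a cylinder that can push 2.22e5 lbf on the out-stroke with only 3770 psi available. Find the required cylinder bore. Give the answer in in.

Extension force acts on the full piston face: F = P × (π/4)D².
D = √(4F / (πP)) = √(4 × 2.22e5 lbf / (π × 3770 psi))

D ≈ 8.66 in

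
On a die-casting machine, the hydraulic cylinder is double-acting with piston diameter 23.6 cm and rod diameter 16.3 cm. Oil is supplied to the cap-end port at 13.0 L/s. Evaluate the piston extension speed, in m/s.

Cap-side area A_cap = π/4 × (23.6 cm)² = 437.4 cm^2
v = Q / A

v ≈ 0.297 m/s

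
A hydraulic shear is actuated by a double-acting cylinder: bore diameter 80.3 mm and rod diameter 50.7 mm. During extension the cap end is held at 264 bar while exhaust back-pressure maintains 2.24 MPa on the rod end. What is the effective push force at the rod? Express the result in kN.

Cap-side area A_cap = π/4 × (80.3 mm)² = 5064 mm^2
Rod-side annular area A_ann = π/4 × (80.3² − 50.7²) = 3045 mm^2
Net thrust = P_cap·A_cap − P_rod·A_ann = 133.7 kN − 6.822 kN

F ≈ 127 kN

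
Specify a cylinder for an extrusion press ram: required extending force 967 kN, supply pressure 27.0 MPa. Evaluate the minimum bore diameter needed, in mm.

D ≈ 214 mm

Extension force acts on the full piston face: F = P × (π/4)D².
D = √(4F / (πP)) = √(4 × 967 kN / (π × 27.0 MPa))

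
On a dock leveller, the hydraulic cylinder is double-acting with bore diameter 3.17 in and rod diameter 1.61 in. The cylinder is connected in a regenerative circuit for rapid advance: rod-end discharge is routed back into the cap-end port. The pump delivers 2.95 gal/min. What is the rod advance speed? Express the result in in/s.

In regeneration the rod-end outflow joins the pump flow into the cap end, so the net volume the pump must supply per unit advance equals the rod cross-section area.
Rod cross-section A_rod = π/4 × (1.61 in)² = 2.036 in^2
v = Q_pump / A_rod

v ≈ 5.58 in/s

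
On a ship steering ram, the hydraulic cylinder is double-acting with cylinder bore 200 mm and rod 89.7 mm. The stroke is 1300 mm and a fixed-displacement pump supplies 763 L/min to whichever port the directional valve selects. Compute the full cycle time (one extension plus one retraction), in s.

Cap-side area A_cap = π/4 × (200 mm)² = 31420 mm^2
Rod-side annular area A_ann = π/4 × (200² − 89.7²) = 25100 mm^2
t_ext = A_cap·L/Q = 3.212 s
t_ret = A_ann·L/Q = 2.566 s
t_cycle = t_ext + t_ret

t ≈ 5.78 s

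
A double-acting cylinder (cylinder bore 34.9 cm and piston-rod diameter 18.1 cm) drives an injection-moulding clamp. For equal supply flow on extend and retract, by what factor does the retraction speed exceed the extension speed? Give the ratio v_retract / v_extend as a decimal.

v_ret/v_ext ≈ 1.37

Cap-side area A_cap = π/4 × (34.9 cm)² = 956.6 cm^2
Rod-side annular area A_ann = π/4 × (34.9² − 18.1²) = 699.3 cm^2
For equal Q, v ∝ 1/A, so v_ret/v_ext = A_cap/A_ann.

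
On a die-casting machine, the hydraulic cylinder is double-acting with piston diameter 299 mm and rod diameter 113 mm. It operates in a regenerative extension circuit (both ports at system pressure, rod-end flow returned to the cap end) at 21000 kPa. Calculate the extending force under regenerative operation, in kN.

With equal pressure on both faces, forces on the annular region cancel; the net push is pressure × rod cross-section.
Rod cross-section A_rod = π/4 × (113 mm)² = 10030 mm^2
F = P × A_rod

F ≈ 211 kN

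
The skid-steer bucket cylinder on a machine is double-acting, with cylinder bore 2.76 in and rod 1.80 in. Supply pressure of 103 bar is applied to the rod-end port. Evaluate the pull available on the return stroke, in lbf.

Rod-side annular area A_ann = π/4 × (2.76² − 1.80²) = 3.438 in^2
On retraction the pressure acts on the annular area (bore minus rod).
F = P × A_ann

F ≈ 5140 lbf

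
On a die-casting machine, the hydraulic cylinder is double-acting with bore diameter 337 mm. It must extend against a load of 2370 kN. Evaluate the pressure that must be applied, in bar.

Cap-side area A_cap = π/4 × (337 mm)² = 89200 mm^2
P = F / A = 2370 kN / A

P ≈ 266 bar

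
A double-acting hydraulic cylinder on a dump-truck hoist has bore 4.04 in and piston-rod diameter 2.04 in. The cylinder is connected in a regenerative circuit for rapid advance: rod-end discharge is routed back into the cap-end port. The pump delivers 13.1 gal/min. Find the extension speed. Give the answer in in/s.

In regeneration the rod-end outflow joins the pump flow into the cap end, so the net volume the pump must supply per unit advance equals the rod cross-section area.
Rod cross-section A_rod = π/4 × (2.04 in)² = 3.269 in^2
v = Q_pump / A_rod

v ≈ 15.4 in/s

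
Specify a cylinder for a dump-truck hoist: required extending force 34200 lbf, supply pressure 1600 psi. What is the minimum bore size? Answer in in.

Extension force acts on the full piston face: F = P × (π/4)D².
D = √(4F / (πP)) = √(4 × 34200 lbf / (π × 1600 psi))

D ≈ 5.22 in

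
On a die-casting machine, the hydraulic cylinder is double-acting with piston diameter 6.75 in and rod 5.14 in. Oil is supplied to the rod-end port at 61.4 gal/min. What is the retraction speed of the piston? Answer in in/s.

Rod-side annular area A_ann = π/4 × (6.75² − 5.14²) = 15.03 in^2
Flow into the rod-end port fills the annular volume.
v = Q / A

v ≈ 15.7 in/s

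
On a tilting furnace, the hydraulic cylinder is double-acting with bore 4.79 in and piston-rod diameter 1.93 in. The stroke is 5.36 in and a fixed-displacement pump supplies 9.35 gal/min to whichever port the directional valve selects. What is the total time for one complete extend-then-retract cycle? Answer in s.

Cap-side area A_cap = π/4 × (4.79 in)² = 18.02 in^2
Rod-side annular area A_ann = π/4 × (4.79² − 1.93²) = 15.09 in^2
t_ext = A_cap·L/Q = 2.683 s
t_ret = A_ann·L/Q = 2.248 s
t_cycle = t_ext + t_ret

t ≈ 4.93 s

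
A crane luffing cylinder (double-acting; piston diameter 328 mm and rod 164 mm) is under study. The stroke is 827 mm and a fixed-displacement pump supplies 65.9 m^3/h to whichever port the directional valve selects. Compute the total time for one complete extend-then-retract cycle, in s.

Cap-side area A_cap = π/4 × (328 mm)² = 84500 mm^2
Rod-side annular area A_ann = π/4 × (328² − 164²) = 63370 mm^2
t_ext = A_cap·L/Q = 3.817 s
t_ret = A_ann·L/Q = 2.863 s
t_cycle = t_ext + t_ret

t ≈ 6.68 s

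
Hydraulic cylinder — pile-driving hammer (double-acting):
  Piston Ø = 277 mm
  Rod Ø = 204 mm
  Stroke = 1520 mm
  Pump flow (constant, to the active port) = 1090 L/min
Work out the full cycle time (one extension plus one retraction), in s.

t ≈ 7.35 s

Cap-side area A_cap = π/4 × (277 mm)² = 60260 mm^2
Rod-side annular area A_ann = π/4 × (277² − 204²) = 27580 mm^2
t_ext = A_cap·L/Q = 5.042 s
t_ret = A_ann·L/Q = 2.307 s
t_cycle = t_ext + t_ret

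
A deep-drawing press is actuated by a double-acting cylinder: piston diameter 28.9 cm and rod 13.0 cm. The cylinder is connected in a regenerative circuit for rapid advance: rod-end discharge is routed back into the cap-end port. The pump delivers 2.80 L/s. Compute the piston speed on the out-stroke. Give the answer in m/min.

v ≈ 12.7 m/min

In regeneration the rod-end outflow joins the pump flow into the cap end, so the net volume the pump must supply per unit advance equals the rod cross-section area.
Rod cross-section A_rod = π/4 × (13.0 cm)² = 132.7 cm^2
v = Q_pump / A_rod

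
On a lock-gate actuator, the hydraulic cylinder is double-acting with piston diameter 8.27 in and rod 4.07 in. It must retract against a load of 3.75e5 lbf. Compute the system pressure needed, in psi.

Rod-side annular area A_ann = π/4 × (8.27² − 4.07²) = 40.71 in^2
Retraction: pressure acts on the annular area.
P = F / A = 3.75e5 lbf / A

P ≈ 9210 psi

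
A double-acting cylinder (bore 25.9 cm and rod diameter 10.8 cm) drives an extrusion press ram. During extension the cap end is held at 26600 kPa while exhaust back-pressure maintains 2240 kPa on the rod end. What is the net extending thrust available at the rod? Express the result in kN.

Cap-side area A_cap = π/4 × (25.9 cm)² = 526.9 cm^2
Rod-side annular area A_ann = π/4 × (25.9² − 10.8²) = 435.2 cm^2
Net thrust = P_cap·A_cap − P_rod·A_ann = 1401 kN − 97.49 kN

F ≈ 1300 kN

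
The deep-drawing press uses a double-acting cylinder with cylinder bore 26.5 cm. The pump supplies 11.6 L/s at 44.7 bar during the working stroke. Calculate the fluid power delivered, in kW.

Hydraulic power = P × Q

W ≈ 51.9 kW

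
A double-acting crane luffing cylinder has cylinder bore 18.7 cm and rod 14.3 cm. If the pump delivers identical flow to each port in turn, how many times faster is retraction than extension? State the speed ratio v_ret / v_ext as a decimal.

v_ret/v_ext ≈ 2.41

Cap-side area A_cap = π/4 × (18.7 cm)² = 274.6 cm^2
Rod-side annular area A_ann = π/4 × (18.7² − 14.3²) = 114.0 cm^2
For equal Q, v ∝ 1/A, so v_ret/v_ext = A_cap/A_ann.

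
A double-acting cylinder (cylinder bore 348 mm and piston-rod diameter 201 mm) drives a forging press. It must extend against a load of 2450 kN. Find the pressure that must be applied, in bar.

P ≈ 258 bar

Cap-side area A_cap = π/4 × (348 mm)² = 95110 mm^2
P = F / A = 2450 kN / A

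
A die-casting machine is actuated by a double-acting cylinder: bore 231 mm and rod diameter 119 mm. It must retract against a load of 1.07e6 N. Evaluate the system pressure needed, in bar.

Rod-side annular area A_ann = π/4 × (231² − 119²) = 30790 mm^2
Retraction: pressure acts on the annular area.
P = F / A = 1.07e6 N / A

P ≈ 348 bar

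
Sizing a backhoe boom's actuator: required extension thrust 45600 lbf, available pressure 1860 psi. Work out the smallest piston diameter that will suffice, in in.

D ≈ 5.59 in

Extension force acts on the full piston face: F = P × (π/4)D².
D = √(4F / (πP)) = √(4 × 45600 lbf / (π × 1860 psi))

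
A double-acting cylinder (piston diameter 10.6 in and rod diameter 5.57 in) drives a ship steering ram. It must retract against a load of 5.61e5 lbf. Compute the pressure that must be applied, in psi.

Rod-side annular area A_ann = π/4 × (10.6² − 5.57²) = 63.88 in^2
Retraction: pressure acts on the annular area.
P = F / A = 5.61e5 lbf / A

P ≈ 8780 psi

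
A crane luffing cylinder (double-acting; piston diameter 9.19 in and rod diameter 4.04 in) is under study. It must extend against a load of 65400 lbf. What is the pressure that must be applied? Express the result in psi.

Cap-side area A_cap = π/4 × (9.19 in)² = 66.33 in^2
P = F / A = 65400 lbf / A

P ≈ 986 psi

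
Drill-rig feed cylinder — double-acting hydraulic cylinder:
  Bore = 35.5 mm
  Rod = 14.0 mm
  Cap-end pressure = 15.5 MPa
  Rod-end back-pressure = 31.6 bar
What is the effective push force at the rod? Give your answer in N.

Cap-side area A_cap = π/4 × (35.5 mm)² = 989.8 mm^2
Rod-side annular area A_ann = π/4 × (35.5² − 14.0²) = 835.9 mm^2
Net thrust = P_cap·A_cap − P_rod·A_ann = 15340 N − 2641 N

F ≈ 12700 N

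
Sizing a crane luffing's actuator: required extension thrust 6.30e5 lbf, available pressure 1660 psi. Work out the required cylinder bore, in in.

D ≈ 22.0 in

Extension force acts on the full piston face: F = P × (π/4)D².
D = √(4F / (πP)) = √(4 × 6.30e5 lbf / (π × 1660 psi))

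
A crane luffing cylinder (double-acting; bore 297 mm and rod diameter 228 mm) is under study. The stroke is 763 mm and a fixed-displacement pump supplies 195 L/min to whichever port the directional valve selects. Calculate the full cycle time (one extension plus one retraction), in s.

t ≈ 22.9 s

Cap-side area A_cap = π/4 × (297 mm)² = 69280 mm^2
Rod-side annular area A_ann = π/4 × (297² − 228²) = 28450 mm^2
t_ext = A_cap·L/Q = 16.26 s
t_ret = A_ann·L/Q = 6.679 s
t_cycle = t_ext + t_ret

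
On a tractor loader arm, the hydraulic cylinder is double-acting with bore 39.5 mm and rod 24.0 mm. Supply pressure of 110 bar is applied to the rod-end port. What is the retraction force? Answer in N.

F ≈ 8500 N

Rod-side annular area A_ann = π/4 × (39.5² − 24.0²) = 773.0 mm^2
On retraction the pressure acts on the annular area (bore minus rod).
F = P × A_ann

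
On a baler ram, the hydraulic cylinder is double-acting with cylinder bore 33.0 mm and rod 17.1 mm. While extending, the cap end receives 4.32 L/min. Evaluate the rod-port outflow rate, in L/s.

Q_out ≈ 0.0527 L/s

Cap-side area A_cap = π/4 × (33.0 mm)² = 855.3 mm^2
Rod-side annular area A_ann = π/4 × (33.0² − 17.1²) = 625.6 mm^2
Piston speed v = Q_in/A_cap; rod-end outflow Q_out = v × A_ann = Q_in × A_ann/A_cap.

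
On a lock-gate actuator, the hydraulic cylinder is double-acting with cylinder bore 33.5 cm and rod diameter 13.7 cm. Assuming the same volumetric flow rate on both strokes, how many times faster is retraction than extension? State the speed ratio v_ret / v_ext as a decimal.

Cap-side area A_cap = π/4 × (33.5 cm)² = 881.4 cm^2
Rod-side annular area A_ann = π/4 × (33.5² − 13.7²) = 734.0 cm^2
For equal Q, v ∝ 1/A, so v_ret/v_ext = A_cap/A_ann.

v_ret/v_ext ≈ 1.20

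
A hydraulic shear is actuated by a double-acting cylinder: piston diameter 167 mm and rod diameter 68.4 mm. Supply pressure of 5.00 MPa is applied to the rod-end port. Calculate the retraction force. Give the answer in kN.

F ≈ 91.1 kN

Rod-side annular area A_ann = π/4 × (167² − 68.4²) = 18230 mm^2
On retraction the pressure acts on the annular area (bore minus rod).
F = P × A_ann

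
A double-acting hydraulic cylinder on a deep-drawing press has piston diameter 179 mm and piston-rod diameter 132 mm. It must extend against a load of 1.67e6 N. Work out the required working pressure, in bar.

P ≈ 664 bar

Cap-side area A_cap = π/4 × (179 mm)² = 25160 mm^2
P = F / A = 1.67e6 N / A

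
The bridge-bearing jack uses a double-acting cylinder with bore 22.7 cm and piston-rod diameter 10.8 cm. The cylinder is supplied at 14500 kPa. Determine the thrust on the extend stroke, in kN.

F ≈ 587 kN

Cap-side area A_cap = π/4 × (22.7 cm)² = 404.7 cm^2
F = P × A_cap = 14500 kPa × A_cap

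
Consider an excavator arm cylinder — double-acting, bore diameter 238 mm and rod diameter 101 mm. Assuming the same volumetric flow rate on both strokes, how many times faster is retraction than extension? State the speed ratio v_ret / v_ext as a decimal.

v_ret/v_ext ≈ 1.22

Cap-side area A_cap = π/4 × (238 mm)² = 44490 mm^2
Rod-side annular area A_ann = π/4 × (238² − 101²) = 36480 mm^2
For equal Q, v ∝ 1/A, so v_ret/v_ext = A_cap/A_ann.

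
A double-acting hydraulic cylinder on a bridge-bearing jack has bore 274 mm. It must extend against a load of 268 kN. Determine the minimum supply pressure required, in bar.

P ≈ 45.5 bar

Cap-side area A_cap = π/4 × (274 mm)² = 58960 mm^2
P = F / A = 268 kN / A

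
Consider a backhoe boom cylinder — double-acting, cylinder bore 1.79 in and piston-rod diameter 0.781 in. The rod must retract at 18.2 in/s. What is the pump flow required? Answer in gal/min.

Rod-side annular area A_ann = π/4 × (1.79² − 0.781²) = 2.037 in^2
Q = A × v

Q ≈ 9.63 gal/min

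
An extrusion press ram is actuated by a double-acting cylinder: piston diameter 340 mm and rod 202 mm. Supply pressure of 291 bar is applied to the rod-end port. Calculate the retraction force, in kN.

Rod-side annular area A_ann = π/4 × (340² − 202²) = 58740 mm^2
On retraction the pressure acts on the annular area (bore minus rod).
F = P × A_ann

F ≈ 1710 kN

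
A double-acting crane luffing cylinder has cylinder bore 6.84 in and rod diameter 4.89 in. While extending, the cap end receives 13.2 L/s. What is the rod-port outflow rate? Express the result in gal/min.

Q_out ≈ 102 gal/min

Cap-side area A_cap = π/4 × (6.84 in)² = 36.75 in^2
Rod-side annular area A_ann = π/4 × (6.84² − 4.89²) = 17.96 in^2
Piston speed v = Q_in/A_cap; rod-end outflow Q_out = v × A_ann = Q_in × A_ann/A_cap.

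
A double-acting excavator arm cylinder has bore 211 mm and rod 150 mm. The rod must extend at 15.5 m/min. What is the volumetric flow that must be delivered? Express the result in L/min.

Q ≈ 542 L/min

Cap-side area A_cap = π/4 × (211 mm)² = 34970 mm^2
Q = A × v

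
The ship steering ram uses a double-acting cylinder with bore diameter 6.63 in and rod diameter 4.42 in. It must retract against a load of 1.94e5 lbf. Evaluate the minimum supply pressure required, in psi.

Rod-side annular area A_ann = π/4 × (6.63² − 4.42²) = 19.18 in^2
Retraction: pressure acts on the annular area.
P = F / A = 1.94e5 lbf / A

P ≈ 10100 psi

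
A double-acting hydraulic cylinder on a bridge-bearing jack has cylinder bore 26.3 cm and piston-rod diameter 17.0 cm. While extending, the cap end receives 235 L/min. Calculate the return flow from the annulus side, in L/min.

Q_out ≈ 137 L/min

Cap-side area A_cap = π/4 × (26.3 cm)² = 543.3 cm^2
Rod-side annular area A_ann = π/4 × (26.3² − 17.0²) = 316.3 cm^2
Piston speed v = Q_in/A_cap; rod-end outflow Q_out = v × A_ann = Q_in × A_ann/A_cap.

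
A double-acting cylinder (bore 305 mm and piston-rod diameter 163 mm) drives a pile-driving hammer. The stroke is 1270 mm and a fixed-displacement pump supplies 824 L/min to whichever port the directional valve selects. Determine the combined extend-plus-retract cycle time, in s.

t ≈ 11.6 s

Cap-side area A_cap = π/4 × (305 mm)² = 73060 mm^2
Rod-side annular area A_ann = π/4 × (305² − 163²) = 52190 mm^2
t_ext = A_cap·L/Q = 6.756 s
t_ret = A_ann·L/Q = 4.827 s
t_cycle = t_ext + t_ret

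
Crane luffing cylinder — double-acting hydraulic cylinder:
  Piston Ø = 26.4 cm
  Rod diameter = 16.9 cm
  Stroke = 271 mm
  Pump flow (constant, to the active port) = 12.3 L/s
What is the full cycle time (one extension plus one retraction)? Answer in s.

t ≈ 1.92 s

Cap-side area A_cap = π/4 × (26.4 cm)² = 547.4 cm^2
Rod-side annular area A_ann = π/4 × (26.4² − 16.9²) = 323.1 cm^2
t_ext = A_cap·L/Q = 1.206 s
t_ret = A_ann·L/Q = 0.7118 s
t_cycle = t_ext + t_ret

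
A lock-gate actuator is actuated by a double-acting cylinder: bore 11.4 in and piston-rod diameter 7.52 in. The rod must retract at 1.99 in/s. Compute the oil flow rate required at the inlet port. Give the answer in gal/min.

Rod-side annular area A_ann = π/4 × (11.4² − 7.52²) = 57.66 in^2
Q = A × v

Q ≈ 29.8 gal/min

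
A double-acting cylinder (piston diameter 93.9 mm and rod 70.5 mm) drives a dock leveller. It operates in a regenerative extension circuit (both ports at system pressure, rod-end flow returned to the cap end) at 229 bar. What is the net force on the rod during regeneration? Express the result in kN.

With equal pressure on both faces, forces on the annular region cancel; the net push is pressure × rod cross-section.
Rod cross-section A_rod = π/4 × (70.5 mm)² = 3904 mm^2
F = P × A_rod

F ≈ 89.4 kN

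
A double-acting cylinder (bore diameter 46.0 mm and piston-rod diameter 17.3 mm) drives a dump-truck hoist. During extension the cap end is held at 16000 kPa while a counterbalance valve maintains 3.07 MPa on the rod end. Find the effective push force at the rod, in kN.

F ≈ 22.2 kN

Cap-side area A_cap = π/4 × (46.0 mm)² = 1662 mm^2
Rod-side annular area A_ann = π/4 × (46.0² − 17.3²) = 1427 mm^2
Net thrust = P_cap·A_cap − P_rod·A_ann = 26.59 kN − 4.380 kN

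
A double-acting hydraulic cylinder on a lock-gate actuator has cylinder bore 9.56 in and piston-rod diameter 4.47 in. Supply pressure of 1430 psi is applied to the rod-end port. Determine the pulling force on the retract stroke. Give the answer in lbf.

F ≈ 80200 lbf

Rod-side annular area A_ann = π/4 × (9.56² − 4.47²) = 56.09 in^2
On retraction the pressure acts on the annular area (bore minus rod).
F = P × A_ann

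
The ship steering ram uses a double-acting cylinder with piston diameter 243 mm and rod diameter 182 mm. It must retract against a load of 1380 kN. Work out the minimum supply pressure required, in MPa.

Rod-side annular area A_ann = π/4 × (243² − 182²) = 20360 mm^2
Retraction: pressure acts on the annular area.
P = F / A = 1380 kN / A

P ≈ 67.8 MPa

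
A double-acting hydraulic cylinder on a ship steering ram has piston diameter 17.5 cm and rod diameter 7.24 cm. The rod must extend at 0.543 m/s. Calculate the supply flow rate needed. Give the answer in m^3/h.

Cap-side area A_cap = π/4 × (17.5 cm)² = 240.5 cm^2
Q = A × v

Q ≈ 47.0 m^3/h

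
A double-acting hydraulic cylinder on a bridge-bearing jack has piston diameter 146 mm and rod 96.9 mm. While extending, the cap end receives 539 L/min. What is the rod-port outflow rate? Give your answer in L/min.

Q_out ≈ 302 L/min

Cap-side area A_cap = π/4 × (146 mm)² = 16740 mm^2
Rod-side annular area A_ann = π/4 × (146² − 96.9²) = 9367 mm^2
Piston speed v = Q_in/A_cap; rod-end outflow Q_out = v × A_ann = Q_in × A_ann/A_cap.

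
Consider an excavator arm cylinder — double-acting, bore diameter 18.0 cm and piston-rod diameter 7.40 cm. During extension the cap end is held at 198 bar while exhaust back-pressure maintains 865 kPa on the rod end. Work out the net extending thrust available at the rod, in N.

Cap-side area A_cap = π/4 × (18.0 cm)² = 254.5 cm^2
Rod-side annular area A_ann = π/4 × (18.0² − 7.40²) = 211.5 cm^2
Net thrust = P_cap·A_cap − P_rod·A_ann = 5.038e5 N − 18290 N

F ≈ 4.86e5 N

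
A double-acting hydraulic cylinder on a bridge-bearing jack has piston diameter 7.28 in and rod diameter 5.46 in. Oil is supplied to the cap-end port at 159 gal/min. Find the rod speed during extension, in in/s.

v ≈ 14.7 in/s

Cap-side area A_cap = π/4 × (7.28 in)² = 41.62 in^2
v = Q / A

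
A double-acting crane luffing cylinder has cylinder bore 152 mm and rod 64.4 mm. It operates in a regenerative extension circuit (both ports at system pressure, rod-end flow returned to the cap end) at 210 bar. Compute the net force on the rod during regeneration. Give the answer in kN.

F ≈ 68.4 kN

With equal pressure on both faces, forces on the annular region cancel; the net push is pressure × rod cross-section.
Rod cross-section A_rod = π/4 × (64.4 mm)² = 3257 mm^2
F = P × A_rod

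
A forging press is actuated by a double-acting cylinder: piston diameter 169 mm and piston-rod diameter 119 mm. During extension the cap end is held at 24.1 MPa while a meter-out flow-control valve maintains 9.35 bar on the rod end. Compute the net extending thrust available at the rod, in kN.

Cap-side area A_cap = π/4 × (169 mm)² = 22430 mm^2
Rod-side annular area A_ann = π/4 × (169² − 119²) = 11310 mm^2
Net thrust = P_cap·A_cap − P_rod·A_ann = 540.6 kN − 10.57 kN

F ≈ 530 kN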